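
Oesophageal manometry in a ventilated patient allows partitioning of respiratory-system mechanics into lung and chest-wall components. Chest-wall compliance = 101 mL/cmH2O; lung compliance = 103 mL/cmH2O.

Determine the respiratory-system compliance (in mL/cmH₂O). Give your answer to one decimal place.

Lung and chest wall are elastances in series: 1/Crs = 1/CL + 1/Ccw.
1/Crs = 1/103 + 1/101 = 0.01961.
Crs = 50.994 mL/cmH2O.

51.0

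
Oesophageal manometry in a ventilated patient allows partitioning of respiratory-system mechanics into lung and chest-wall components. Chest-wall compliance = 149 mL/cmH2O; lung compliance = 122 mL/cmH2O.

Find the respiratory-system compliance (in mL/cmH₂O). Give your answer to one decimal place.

67.1

Lung and chest wall are elastances in series: 1/Crs = 1/CL + 1/Ccw.
1/Crs = 1/122 + 1/149 = 0.01491.
Crs = 67.069 mL/cmH2O.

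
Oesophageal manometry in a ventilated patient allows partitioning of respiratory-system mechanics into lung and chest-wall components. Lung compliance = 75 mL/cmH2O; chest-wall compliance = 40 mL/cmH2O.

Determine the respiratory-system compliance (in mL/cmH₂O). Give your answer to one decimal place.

Lung and chest wall are elastances in series: 1/Crs = 1/CL + 1/Ccw.
1/Crs = 1/75 + 1/40 = 0.03833.
Crs = 26.089 mL/cmH2O.

26.1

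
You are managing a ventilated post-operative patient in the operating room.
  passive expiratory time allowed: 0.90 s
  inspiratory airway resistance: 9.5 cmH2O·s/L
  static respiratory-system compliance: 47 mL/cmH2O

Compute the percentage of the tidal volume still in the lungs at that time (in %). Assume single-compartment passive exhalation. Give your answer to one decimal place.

τ = R × C = 9.5 × 47 mL/cmH2O = 9.5 × 0.047 L/cmH2O = 0.4465 s.
Passive exhalation: V(t)/V₀ = e^(−t/τ) = e^(−0.90/0.4465) = 0.1332.
Fraction remaining = 0.1332 → 13.32%.

13.3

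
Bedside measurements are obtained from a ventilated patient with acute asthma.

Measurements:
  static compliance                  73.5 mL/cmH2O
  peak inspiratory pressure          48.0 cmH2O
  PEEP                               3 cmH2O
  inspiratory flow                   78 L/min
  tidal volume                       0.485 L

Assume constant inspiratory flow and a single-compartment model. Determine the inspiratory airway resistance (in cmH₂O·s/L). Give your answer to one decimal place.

29.5

Flow: 78 L/min ÷ 60 = 1.3 L/s.
Equation of motion (constant flow): PIP = Vt/C + R·V̇ + PEEP.
R·V̇ = PIP − Vt/C − PEEP = 48.0 − 485/73.5 − 3 = 48.0 − 6.599 − 3 = 38.401 cmH2O.
R = 38.401 / 1.3 = 29.539 cmH2O·s/L.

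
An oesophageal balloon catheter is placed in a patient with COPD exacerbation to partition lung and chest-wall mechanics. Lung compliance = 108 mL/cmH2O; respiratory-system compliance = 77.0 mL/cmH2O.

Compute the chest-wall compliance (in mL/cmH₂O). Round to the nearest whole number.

1/Ccw = 1/Crs − 1/CL.
1/Ccw = 1/77.0 − 1/108 = 0.003728.
Ccw = 268.24 mL/cmH2O.

268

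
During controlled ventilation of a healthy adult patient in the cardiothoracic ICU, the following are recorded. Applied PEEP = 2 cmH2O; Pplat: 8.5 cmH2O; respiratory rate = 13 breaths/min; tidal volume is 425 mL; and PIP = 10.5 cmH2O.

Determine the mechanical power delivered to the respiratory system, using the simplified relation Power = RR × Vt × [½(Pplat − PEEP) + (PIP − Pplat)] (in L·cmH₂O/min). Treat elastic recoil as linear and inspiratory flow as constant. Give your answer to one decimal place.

29.0

Per-breath work = Vt × [½(Pplat−PEEP) + (PIP−Pplat)] = 0.425 × [0.5×6.5 + 2.0] = 0.425 × 5.25 = 2.231 L·cmH2O.
Power = 13 × 2.231 = 29.003 L·cmH2O/min.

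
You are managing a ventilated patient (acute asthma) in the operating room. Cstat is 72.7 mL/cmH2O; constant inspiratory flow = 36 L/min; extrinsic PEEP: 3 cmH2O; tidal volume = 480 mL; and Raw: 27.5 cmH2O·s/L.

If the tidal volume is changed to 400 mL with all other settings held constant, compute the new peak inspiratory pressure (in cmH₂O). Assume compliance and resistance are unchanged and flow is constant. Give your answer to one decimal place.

25.0

Flow: 36 L/min ÷ 60 = 0.6 L/s.
PIP = Vt/C + R·V̇ + PEEP (constant-flow equation of motion).
Only the elastic term changes: ΔPIP = ΔVt / C = (400 − 480) / 72.7 = -1.1 cmH2O.
Original PIP = 480/72.7 + 27.5×0.6 + 3 = 26.102 cmH2O; new PIP = 26.102 + (-1.1) = 25.002 cmH2O.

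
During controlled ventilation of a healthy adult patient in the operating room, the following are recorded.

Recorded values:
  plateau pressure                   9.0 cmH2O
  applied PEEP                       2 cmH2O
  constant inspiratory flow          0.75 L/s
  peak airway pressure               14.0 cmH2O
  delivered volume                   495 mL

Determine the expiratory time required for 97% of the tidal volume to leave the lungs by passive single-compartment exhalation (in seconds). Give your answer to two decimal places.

1.65

R = (PIP − Pplat)/V̇ = (14.0 − 9.0) / 0.75 = 5.0/0.75 = 6.667 cmH2O·s/L.
C = Vt/(Pplat − PEEP) = 495.0 / (9.0 − 2) = 495.0/7.0 = 70.714 mL/cmH2O.
τ = R × C = 6.667 × 0.07071 L/cmH2O = 0.4714 s.
t = −τ·ln(1 − 0.97) = −0.4714·ln(0.03) = 1.653 s.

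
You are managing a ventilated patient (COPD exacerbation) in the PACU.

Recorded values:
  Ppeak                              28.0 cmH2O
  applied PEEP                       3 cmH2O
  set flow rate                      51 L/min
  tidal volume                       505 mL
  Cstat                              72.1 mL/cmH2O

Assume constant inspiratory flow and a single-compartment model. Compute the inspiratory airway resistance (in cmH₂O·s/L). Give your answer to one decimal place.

21.2

Flow: 51 L/min ÷ 60 = 0.85 L/s.
Equation of motion (constant flow): PIP = Vt/C + R·V̇ + PEEP.
R·V̇ = PIP − Vt/C − PEEP = 28.0 − 505/72.1 − 3 = 28.0 − 7.004 − 3 = 17.996 cmH2O.
R = 17.996 / 0.85 = 21.172 cmH2O·s/L.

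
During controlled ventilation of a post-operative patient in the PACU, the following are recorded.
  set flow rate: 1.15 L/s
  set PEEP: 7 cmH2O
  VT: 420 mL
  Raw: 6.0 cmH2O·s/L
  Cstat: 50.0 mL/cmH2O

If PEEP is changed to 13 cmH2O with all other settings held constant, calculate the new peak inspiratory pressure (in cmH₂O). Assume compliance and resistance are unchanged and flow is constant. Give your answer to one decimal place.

28.3

PIP = Vt/C + R·V̇ + PEEP (constant-flow equation of motion).
Only the baseline term changes: ΔPIP = ΔPEEP = 13 − 7 = 6.0 cmH2O.
Original PIP = 420/50.0 + 6.0×1.15 + 7 = 22.3 cmH2O; new PIP = 22.3 + (6.0) = 28.3 cmH2O.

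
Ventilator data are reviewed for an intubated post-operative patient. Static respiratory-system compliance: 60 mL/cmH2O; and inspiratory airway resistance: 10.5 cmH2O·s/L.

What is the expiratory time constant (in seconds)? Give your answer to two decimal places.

0.63

τ = R × C = 10.5 × 60 mL/cmH2O = 10.5 × 0.060 L/cmH2O = 0.63 s.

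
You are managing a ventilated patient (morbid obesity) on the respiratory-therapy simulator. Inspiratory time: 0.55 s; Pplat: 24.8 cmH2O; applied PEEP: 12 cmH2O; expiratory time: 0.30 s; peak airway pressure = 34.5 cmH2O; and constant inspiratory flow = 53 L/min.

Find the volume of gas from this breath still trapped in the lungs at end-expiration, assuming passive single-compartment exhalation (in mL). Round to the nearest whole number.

Flow: 53 L/min ÷ 60 = 0.8833 L/s.
Vt = flow × Ti = 0.8833 L/s × 0.55 s × 1000 mL/L = 485.82 mL.
R = (PIP − Pplat)/V̇ = (34.5 − 24.8) / 0.8833 = 9.7/0.8833 = 10.982 cmH2O·s/L.
C = Vt/(Pplat − PEEP) = 485.82 / (24.8 − 12) = 485.82/12.8 = 37.955 mL/cmH2O.
τ = R × C = 10.982 × 0.03796 L/cmH2O = 0.4169 s.
Fraction remaining = e^(−Te/τ) = e^(−0.30/0.4169) = 0.4869.
Trapped volume = 485.82 × 0.4869 = 236.55 mL.

237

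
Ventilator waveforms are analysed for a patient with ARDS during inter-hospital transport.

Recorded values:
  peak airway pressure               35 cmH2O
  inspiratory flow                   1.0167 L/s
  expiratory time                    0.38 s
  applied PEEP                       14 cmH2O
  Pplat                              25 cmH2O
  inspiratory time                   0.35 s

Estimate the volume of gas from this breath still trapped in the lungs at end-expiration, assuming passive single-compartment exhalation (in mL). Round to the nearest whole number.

Vt = flow × Ti = 1.0167 L/s × 0.35 s × 1000 mL/L = 355.85 mL.
R = (PIP − Pplat)/V̇ = (35 − 25) / 1.0167 = 10.0/1.0167 = 9.836 cmH2O·s/L.
C = Vt/(Pplat − PEEP) = 355.85 / (25 − 14) = 355.85/11.0 = 32.35 mL/cmH2O.
τ = R × C = 9.836 × 0.03235 L/cmH2O = 0.3182 s.
Fraction remaining = e^(−Te/τ) = e^(−0.38/0.3182) = 0.3029.
Trapped volume = 355.85 × 0.3029 = 107.79 mL.

108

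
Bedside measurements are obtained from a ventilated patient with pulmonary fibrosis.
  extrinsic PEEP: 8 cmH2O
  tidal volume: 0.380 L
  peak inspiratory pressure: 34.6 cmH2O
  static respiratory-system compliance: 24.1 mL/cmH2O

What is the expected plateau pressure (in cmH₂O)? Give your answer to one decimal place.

Pplat = PEEP + Vt / Cstat = 8 + 380 / 24.1 = 8 + 15.768 = 23.768 cmH2O.

23.8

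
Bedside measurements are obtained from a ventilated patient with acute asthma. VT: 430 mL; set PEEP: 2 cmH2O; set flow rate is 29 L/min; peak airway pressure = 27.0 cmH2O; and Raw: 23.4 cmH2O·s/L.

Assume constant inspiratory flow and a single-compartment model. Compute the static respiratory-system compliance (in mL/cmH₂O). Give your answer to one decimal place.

Flow: 29 L/min ÷ 60 = 0.4833 L/s.
Equation of motion (constant flow): PIP = Vt/C + R·V̇ + PEEP.
Vt/C = PIP − R·V̇ − PEEP = 27.0 − 23.4×0.4833 − 2 = 27.0 − 11.309 − 2 = 13.691 cmH2O.
C = Vt / 13.691 = 430 / 13.691 = 31.407 mL/cmH2O.

31.4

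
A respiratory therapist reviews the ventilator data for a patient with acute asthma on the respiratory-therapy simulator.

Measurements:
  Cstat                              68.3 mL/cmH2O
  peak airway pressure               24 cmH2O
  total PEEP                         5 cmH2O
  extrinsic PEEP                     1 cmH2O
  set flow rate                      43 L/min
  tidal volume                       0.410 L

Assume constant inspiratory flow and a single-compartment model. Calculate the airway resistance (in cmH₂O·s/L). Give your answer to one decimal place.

18.1

Flow: 43 L/min ÷ 60 = 0.7167 L/s.
Total PEEP = 5 cmH2O (set 1 + intrinsic 4); this is the baseline alveolar pressure.
Equation of motion (constant flow): PIP = Vt/C + R·V̇ + PEEP.
R·V̇ = PIP − Vt/C − PEEP = 24 − 410/68.3 − 5 = 24 − 6.003 − 5 = 12.997 cmH2O.
R = 12.997 / 0.7167 = 18.135 cmH2O·s/L.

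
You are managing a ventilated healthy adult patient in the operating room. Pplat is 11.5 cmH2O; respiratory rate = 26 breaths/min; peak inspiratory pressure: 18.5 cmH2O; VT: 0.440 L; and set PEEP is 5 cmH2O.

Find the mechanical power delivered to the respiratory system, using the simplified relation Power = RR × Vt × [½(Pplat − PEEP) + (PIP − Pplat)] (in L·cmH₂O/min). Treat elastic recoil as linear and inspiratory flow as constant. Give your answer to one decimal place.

Per-breath work = Vt × [½(Pplat−PEEP) + (PIP−Pplat)] = 0.440 × [0.5×6.5 + 7.0] = 0.440 × 10.25 = 4.51 L·cmH2O.
Power = 26 × 4.51 = 117.26 L·cmH2O/min.

117.3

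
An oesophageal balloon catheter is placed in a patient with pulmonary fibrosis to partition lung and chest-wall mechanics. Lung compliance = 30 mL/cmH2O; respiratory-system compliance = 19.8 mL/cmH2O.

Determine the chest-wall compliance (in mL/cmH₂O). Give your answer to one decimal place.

58.2

1/Ccw = 1/Crs − 1/CL.
1/Ccw = 1/19.8 − 1/30 = 0.01717.
Ccw = 58.241 mL/cmH2O.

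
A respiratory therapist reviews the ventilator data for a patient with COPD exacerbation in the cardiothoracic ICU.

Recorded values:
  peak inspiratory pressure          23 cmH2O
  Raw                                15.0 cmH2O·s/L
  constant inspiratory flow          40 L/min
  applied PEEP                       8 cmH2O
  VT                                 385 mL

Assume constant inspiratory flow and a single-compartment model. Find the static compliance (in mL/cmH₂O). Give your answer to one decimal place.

77.0

Flow: 40 L/min ÷ 60 = 0.6667 L/s.
Equation of motion (constant flow): PIP = Vt/C + R·V̇ + PEEP.
Vt/C = PIP − R·V̇ − PEEP = 23 − 15.0×0.6667 − 8 = 23 − 10.001 − 8 = 4.999 cmH2O.
C = Vt / 4.999 = 385 / 4.999 = 77.015 mL/cmH2O.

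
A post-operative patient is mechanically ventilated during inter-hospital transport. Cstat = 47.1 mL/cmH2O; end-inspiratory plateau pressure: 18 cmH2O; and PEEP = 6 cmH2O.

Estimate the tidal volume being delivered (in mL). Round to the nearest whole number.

Vt = Cstat × (Pplat − PEEP) = 47.1 × (18 − 6) = 47.1 × 12.0 = 565.2 mL.

565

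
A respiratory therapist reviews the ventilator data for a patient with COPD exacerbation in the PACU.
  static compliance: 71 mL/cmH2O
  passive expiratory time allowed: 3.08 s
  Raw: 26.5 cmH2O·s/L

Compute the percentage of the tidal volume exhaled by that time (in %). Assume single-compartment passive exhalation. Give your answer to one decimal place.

τ = R × C = 26.5 × 71 mL/cmH2O = 26.5 × 0.071 L/cmH2O = 1.882 s.
Passive exhalation: V(t)/V₀ = e^(−t/τ) = e^(−3.08/1.882) = 0.1946.
Fraction exhaled = 1 − 0.1946 = 0.8054 → 80.54%.

80.5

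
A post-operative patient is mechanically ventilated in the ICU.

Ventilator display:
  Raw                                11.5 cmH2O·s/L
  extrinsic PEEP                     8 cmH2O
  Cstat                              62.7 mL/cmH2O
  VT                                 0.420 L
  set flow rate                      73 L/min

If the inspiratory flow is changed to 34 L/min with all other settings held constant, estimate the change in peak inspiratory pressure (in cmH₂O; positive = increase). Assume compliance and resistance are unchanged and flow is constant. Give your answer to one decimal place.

-7.5

Flow: 73 L/min ÷ 60 = 1.2167 L/s.
New flow: 34 L/min ÷ 60 = 0.5667 L/s.
PIP = Vt/C + R·V̇ + PEEP (constant-flow equation of motion).
Only the resistive term changes: ΔPIP = R × ΔV̇ = 11.5 × (0.5667 − 1.2167) = 11.5 × -0.65 = -7.475 cmH2O.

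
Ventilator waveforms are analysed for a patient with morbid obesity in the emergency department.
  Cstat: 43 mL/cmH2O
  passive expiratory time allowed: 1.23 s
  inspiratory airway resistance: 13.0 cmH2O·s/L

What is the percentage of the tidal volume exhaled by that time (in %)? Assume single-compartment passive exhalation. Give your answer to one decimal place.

88.9

τ = R × C = 13.0 × 43 mL/cmH2O = 13.0 × 0.043 L/cmH2O = 0.559 s.
Passive exhalation: V(t)/V₀ = e^(−t/τ) = e^(−1.23/0.559) = 0.1108.
Fraction exhaled = 1 − 0.1108 = 0.8892 → 88.92%.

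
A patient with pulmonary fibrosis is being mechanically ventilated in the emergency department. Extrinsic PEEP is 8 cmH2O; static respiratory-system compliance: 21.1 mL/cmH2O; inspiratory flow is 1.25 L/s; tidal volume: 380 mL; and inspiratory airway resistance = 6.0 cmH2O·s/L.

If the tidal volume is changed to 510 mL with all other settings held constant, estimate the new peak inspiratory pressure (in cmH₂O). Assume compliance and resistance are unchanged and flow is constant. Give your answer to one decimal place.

39.7

PIP = Vt/C + R·V̇ + PEEP (constant-flow equation of motion).
Only the elastic term changes: ΔPIP = ΔVt / C = (510 − 380) / 21.1 = 6.161 cmH2O.
Original PIP = 380/21.1 + 6.0×1.25 + 8 = 33.509 cmH2O; new PIP = 33.509 + (6.161) = 39.67 cmH2O.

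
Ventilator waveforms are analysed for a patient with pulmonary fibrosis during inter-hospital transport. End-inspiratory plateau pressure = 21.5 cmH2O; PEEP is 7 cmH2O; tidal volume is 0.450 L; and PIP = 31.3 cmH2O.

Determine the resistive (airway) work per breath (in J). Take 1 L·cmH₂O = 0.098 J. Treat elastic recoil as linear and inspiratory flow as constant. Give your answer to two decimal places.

0.43

With constant inspiratory flow the resistive pressure is constant at PIP − Pplat = 31.3 − 21.5 = 9.8 cmH2O, so resistive work = 9.8 × 0.450 = 4.41 L·cmH2O.
× 0.098 J/(L·cmH2O) → 0.4322 J.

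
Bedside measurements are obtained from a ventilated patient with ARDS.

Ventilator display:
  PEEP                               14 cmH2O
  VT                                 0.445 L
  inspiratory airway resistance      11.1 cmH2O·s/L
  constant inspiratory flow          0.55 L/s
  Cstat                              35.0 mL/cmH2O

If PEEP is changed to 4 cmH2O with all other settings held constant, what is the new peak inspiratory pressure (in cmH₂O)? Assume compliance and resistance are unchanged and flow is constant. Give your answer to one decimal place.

PIP = Vt/C + R·V̇ + PEEP (constant-flow equation of motion).
Only the baseline term changes: ΔPIP = ΔPEEP = 4 − 14 = -10.0 cmH2O.
Original PIP = 445/35.0 + 11.1×0.55 + 14 = 32.819 cmH2O; new PIP = 32.819 + (-10.0) = 22.819 cmH2O.

22.8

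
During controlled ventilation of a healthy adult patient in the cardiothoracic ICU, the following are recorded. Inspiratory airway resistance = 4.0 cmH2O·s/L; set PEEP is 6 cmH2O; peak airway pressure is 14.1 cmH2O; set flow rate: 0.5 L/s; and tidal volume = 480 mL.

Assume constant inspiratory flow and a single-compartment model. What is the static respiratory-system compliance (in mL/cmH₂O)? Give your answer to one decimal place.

Equation of motion (constant flow): PIP = Vt/C + R·V̇ + PEEP.
Vt/C = PIP − R·V̇ − PEEP = 14.1 − 4.0×0.5 − 6 = 14.1 − 2.0 − 6 = 6.1 cmH2O.
C = Vt / 6.1 = 480 / 6.1 = 78.689 mL/cmH2O.

78.7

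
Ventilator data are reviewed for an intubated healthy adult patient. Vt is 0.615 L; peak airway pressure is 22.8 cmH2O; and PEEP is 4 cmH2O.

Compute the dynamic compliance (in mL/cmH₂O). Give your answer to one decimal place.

32.7

Dynamic compliance = Vt / (PIP − PEEP) = 615 / (22.8 − 4) = 615 / 18.8 = 32.713 mL/cmH2O.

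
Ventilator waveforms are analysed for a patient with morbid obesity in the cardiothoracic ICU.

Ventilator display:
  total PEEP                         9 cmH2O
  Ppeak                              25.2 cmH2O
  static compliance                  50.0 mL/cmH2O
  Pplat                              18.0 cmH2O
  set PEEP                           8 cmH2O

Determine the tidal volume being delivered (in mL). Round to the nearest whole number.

450

End-expiratory occlusion gives total PEEP = 9 cmH2O (intrinsic PEEP = 9 − 8 = 1). Use total PEEP for the elastic gradient.
Vt = Cstat × (Pplat − PEEPtotal) = 50.0 × (18.0 − 9) = 50.0 × 9.0 = 450.0 mL.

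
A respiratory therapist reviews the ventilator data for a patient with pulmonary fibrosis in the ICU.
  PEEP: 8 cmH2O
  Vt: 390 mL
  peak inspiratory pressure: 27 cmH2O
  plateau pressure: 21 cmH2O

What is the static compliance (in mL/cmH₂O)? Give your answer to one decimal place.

30.0

Cstat = Vt / (Pplat − PEEP) = 390 / (21 − 8) = 390 / 13.0 = 30.0 mL/cmH2O.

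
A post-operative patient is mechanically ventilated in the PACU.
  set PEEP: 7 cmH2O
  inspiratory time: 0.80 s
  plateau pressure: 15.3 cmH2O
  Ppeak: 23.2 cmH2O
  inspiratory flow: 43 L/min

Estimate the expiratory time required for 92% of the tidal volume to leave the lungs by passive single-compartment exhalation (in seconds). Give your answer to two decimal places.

Flow: 43 L/min ÷ 60 = 0.7167 L/s.
Vt = flow × Ti = 0.7167 L/s × 0.80 s × 1000 mL/L = 573.36 mL.
R = (PIP − Pplat)/V̇ = (23.2 − 15.3) / 0.7167 = 7.9/0.7167 = 11.023 cmH2O·s/L.
C = Vt/(Pplat − PEEP) = 573.36 / (15.3 − 7) = 573.36/8.3 = 69.08 mL/cmH2O.
τ = R × C = 11.023 × 0.06908 L/cmH2O = 0.7615 s.
t = −τ·ln(1 − 0.92) = −0.7615·ln(0.08) = 1.923 s.

1.92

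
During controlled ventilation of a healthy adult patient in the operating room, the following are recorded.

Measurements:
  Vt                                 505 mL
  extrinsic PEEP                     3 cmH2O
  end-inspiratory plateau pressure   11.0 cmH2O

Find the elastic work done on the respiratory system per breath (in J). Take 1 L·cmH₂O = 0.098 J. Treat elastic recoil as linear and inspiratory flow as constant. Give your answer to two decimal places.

Elastic work ≈ ½ × (Pplat − PEEP) × Vt = 0.5 × (11.0 − 3) × 0.505 L = 0.5 × 8.0 × 0.505 = 2.02 L·cmH2O.
× 0.098 J/(L·cmH2O) → 0.198 J.

0.20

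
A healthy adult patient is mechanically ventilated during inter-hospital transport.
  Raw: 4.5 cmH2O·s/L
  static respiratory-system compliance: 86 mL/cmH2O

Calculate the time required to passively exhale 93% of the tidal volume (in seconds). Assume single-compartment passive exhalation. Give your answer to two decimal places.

τ = R × C = 4.5 × 86 mL/cmH2O = 4.5 × 0.086 L/cmH2O = 0.387 s.
Exhaled fraction f = 1 − e^(−t/τ) → t = −τ·ln(1 − f) = −0.387·ln(0.07) = 1.029 s.

1.03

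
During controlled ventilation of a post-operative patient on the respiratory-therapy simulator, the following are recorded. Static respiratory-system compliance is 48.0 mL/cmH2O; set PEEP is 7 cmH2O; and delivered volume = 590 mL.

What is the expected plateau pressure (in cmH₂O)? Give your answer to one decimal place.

19.3

Pplat = PEEP + Vt / Cstat = 7 + 590 / 48.0 = 7 + 12.292 = 19.292 cmH2O.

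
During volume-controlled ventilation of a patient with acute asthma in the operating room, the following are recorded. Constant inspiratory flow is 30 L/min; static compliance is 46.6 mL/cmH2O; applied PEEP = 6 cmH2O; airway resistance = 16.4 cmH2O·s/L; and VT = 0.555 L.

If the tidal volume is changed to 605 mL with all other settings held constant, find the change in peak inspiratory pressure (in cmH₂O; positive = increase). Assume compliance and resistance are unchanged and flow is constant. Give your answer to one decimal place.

PIP = Vt/C + R·V̇ + PEEP (constant-flow equation of motion).
Only the elastic term changes: ΔPIP = ΔVt / C = (605 − 555) / 46.6 = 1.073 cmH2O.

1.1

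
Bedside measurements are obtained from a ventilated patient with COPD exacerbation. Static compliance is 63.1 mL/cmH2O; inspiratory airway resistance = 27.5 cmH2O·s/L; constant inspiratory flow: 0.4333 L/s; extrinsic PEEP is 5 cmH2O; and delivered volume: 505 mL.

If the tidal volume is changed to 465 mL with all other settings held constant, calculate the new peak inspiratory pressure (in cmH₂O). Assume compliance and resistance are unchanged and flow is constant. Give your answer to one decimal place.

PIP = Vt/C + R·V̇ + PEEP (constant-flow equation of motion).
Only the elastic term changes: ΔPIP = ΔVt / C = (465 − 505) / 63.1 = -0.6339 cmH2O.
Original PIP = 505/63.1 + 27.5×0.4333 + 5 = 24.919 cmH2O; new PIP = 24.919 + (-0.6339) = 24.285 cmH2O.

24.3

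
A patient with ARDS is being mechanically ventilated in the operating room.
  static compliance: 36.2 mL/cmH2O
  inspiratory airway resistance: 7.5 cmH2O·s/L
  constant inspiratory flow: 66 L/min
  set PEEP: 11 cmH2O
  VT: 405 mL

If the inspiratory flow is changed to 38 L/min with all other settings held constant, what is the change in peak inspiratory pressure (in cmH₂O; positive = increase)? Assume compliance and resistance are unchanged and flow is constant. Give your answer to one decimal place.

Flow: 66 L/min ÷ 60 = 1.1 L/s.
New flow: 38 L/min ÷ 60 = 0.6333 L/s.
PIP = Vt/C + R·V̇ + PEEP (constant-flow equation of motion).
Only the resistive term changes: ΔPIP = R × ΔV̇ = 7.5 × (0.6333 − 1.1) = 7.5 × -0.4667 = -3.5 cmH2O.

-3.5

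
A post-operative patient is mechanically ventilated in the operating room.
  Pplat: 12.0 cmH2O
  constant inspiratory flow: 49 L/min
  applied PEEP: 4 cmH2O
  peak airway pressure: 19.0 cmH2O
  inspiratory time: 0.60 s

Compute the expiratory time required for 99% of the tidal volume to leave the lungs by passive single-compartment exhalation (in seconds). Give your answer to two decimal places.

2.42

Flow: 49 L/min ÷ 60 = 0.8167 L/s.
Vt = flow × Ti = 0.8167 L/s × 0.60 s × 1000 mL/L = 490.02 mL.
R = (PIP − Pplat)/V̇ = (19.0 − 12.0) / 0.8167 = 7.0/0.8167 = 8.571 cmH2O·s/L.
C = Vt/(Pplat − PEEP) = 490.02 / (12.0 − 4) = 490.02/8.0 = 61.253 mL/cmH2O.
τ = R × C = 8.571 × 0.06125 L/cmH2O = 0.525 s.
t = −τ·ln(1 − 0.99) = −0.525·ln(0.01) = 2.418 s.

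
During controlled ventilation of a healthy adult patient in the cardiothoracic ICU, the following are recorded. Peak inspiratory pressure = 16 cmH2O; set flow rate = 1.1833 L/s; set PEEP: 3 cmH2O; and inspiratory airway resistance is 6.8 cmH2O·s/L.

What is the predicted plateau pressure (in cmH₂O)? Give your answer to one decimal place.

8.0

Pplat = PIP − Raw × flow = 16 − 6.8 × 1.1833 = 16 − 8.046 = 7.954 cmH2O.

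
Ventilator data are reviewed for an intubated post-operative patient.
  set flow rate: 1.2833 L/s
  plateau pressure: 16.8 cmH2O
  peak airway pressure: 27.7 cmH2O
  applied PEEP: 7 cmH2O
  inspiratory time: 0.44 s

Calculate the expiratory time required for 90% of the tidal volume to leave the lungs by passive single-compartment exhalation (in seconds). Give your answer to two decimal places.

Vt = flow × Ti = 1.2833 L/s × 0.44 s × 1000 mL/L = 564.65 mL.
R = (PIP − Pplat)/V̇ = (27.7 − 16.8) / 1.2833 = 10.9/1.2833 = 8.494 cmH2O·s/L.
C = Vt/(Pplat − PEEP) = 564.65 / (16.8 − 7) = 564.65/9.8 = 57.617 mL/cmH2O.
τ = R × C = 8.494 × 0.05762 L/cmH2O = 0.4894 s.
t = −τ·ln(1 − 0.90) = −0.4894·ln(0.1) = 1.127 s.

1.13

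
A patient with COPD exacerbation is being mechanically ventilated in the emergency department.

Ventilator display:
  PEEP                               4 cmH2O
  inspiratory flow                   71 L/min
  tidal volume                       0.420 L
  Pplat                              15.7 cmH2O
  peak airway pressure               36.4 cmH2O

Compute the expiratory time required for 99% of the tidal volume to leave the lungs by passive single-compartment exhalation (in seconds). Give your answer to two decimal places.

Flow: 71 L/min ÷ 60 = 1.1833 L/s.
R = (PIP − Pplat)/V̇ = (36.4 − 15.7) / 1.1833 = 20.7/1.1833 = 17.493 cmH2O·s/L.
C = Vt/(Pplat − PEEP) = 420.0 / (15.7 − 4) = 420.0/11.7 = 35.897 mL/cmH2O.
τ = R × C = 17.493 × 0.0359 L/cmH2O = 0.628 s.
t = −τ·ln(1 − 0.99) = −0.628·ln(0.01) = 2.892 s.

2.89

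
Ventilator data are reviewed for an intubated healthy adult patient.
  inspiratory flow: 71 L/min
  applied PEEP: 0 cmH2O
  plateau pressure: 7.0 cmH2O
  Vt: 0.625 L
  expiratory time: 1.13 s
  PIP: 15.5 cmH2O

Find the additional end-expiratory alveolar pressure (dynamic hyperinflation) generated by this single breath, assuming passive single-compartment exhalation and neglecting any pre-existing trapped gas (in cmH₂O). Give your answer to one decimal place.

1.2

Flow: 71 L/min ÷ 60 = 1.1833 L/s.
R = (PIP − Pplat)/V̇ = (15.5 − 7.0) / 1.1833 = 8.5/1.1833 = 7.183 cmH2O·s/L.
C = Vt/(Pplat − PEEP) = 625.0 / (7.0 − 0) = 625.0/7.0 = 89.286 mL/cmH2O.
τ = R × C = 7.183 × 0.08929 L/cmH2O = 0.6414 s.
Fraction remaining = e^(−Te/τ) = e^(−1.13/0.6414) = 0.1717; trapped volume = 625.0 × 0.1717 = 107.31 mL.
Additional alveolar pressure from trapping ≈ V_trapped / C = 107.31 / 89.286 = 1.202 cmH2O.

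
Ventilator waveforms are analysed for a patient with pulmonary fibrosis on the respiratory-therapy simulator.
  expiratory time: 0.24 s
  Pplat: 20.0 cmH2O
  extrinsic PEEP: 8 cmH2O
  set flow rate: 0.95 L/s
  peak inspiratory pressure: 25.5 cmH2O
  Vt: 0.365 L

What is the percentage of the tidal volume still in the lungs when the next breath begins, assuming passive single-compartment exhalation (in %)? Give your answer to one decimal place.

25.6

R = (PIP − Pplat)/V̇ = (25.5 − 20.0) / 0.95 = 5.5/0.95 = 5.789 cmH2O·s/L.
C = Vt/(Pplat − PEEP) = 365.0 / (20.0 − 8) = 365.0/12.0 = 30.417 mL/cmH2O.
τ = R × C = 5.789 × 0.03042 L/cmH2O = 0.1761 s.
Fraction remaining at end-expiration = e^(−Te/τ) = e^(−0.24/0.1761) = 0.2559 → 25.59%.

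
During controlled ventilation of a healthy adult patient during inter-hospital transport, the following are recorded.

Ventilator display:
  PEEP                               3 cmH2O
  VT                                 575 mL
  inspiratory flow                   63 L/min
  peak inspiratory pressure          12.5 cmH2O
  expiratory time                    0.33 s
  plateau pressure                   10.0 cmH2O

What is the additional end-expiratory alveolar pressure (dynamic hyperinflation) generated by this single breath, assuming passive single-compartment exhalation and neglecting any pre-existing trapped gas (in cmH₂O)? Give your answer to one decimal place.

1.3

Flow: 63 L/min ÷ 60 = 1.05 L/s.
R = (PIP − Pplat)/V̇ = (12.5 − 10.0) / 1.05 = 2.5/1.05 = 2.381 cmH2O·s/L.
C = Vt/(Pplat − PEEP) = 575.0 / (10.0 − 3) = 575.0/7.0 = 82.143 mL/cmH2O.
τ = R × C = 2.381 × 0.08214 L/cmH2O = 0.1956 s.
Fraction remaining = e^(−Te/τ) = e^(−0.33/0.1956) = 0.1851; trapped volume = 575.0 × 0.1851 = 106.43 mL.
Additional alveolar pressure from trapping ≈ V_trapped / C = 106.43 / 82.143 = 1.296 cmH2O.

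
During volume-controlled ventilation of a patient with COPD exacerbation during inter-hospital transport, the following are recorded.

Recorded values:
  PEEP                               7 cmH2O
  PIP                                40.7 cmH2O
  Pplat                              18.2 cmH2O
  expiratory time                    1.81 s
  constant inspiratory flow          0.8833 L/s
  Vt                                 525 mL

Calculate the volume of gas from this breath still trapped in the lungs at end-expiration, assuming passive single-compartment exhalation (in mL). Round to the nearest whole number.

115

R = (PIP − Pplat)/V̇ = (40.7 − 18.2) / 0.8833 = 22.5/0.8833 = 25.473 cmH2O·s/L.
C = Vt/(Pplat − PEEP) = 525.0 / (18.2 − 7) = 525.0/11.2 = 46.875 mL/cmH2O.
τ = R × C = 25.473 × 0.04688 L/cmH2O = 1.194 s.
Fraction remaining = e^(−Te/τ) = e^(−1.81/1.194) = 0.2196.
Trapped volume = 525.0 × 0.2196 = 115.29 mL.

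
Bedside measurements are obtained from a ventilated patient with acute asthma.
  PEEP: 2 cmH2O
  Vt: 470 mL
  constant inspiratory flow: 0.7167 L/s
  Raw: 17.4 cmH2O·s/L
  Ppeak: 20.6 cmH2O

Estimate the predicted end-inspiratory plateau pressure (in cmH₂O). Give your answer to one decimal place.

Pplat = PIP − Raw × flow = 20.6 − 17.4 × 0.7167 = 20.6 − 12.471 = 8.129 cmH2O.

8.1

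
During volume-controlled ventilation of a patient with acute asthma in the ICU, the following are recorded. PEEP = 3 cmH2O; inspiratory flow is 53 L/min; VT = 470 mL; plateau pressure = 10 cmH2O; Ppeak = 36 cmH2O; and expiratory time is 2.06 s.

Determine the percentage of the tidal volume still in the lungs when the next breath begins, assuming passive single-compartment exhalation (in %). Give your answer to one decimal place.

35.3

Flow: 53 L/min ÷ 60 = 0.8833 L/s.
R = (PIP − Pplat)/V̇ = (36 − 10) / 0.8833 = 26.0/0.8833 = 29.435 cmH2O·s/L.
C = Vt/(Pplat − PEEP) = 470.0 / (10 − 3) = 470.0/7.0 = 67.143 mL/cmH2O.
τ = R × C = 29.435 × 0.06714 L/cmH2O = 1.976 s.
Fraction remaining at end-expiration = e^(−Te/τ) = e^(−2.06/1.976) = 0.3526 → 35.26%.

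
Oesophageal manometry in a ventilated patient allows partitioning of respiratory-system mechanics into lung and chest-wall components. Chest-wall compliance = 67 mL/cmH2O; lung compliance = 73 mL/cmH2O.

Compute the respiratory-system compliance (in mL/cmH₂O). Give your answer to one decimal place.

Lung and chest wall are elastances in series: 1/Crs = 1/CL + 1/Ccw.
1/Crs = 1/73 + 1/67 = 0.02862.
Crs = 34.941 mL/cmH2O.

34.9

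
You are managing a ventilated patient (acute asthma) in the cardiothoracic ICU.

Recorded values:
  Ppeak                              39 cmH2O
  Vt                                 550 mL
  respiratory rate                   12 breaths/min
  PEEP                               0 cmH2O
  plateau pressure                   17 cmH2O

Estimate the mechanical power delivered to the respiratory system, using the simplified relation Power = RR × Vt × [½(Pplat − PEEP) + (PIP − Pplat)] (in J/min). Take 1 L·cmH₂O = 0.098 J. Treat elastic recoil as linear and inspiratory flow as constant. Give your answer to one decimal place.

Per-breath work = Vt × [½(Pplat−PEEP) + (PIP−Pplat)] = 0.550 × [0.5×17.0 + 22.0] = 0.550 × 30.5 = 16.775 L·cmH2O.
Power = 12 × 16.775 = 201.3 L·cmH2O/min.
× 0.098 J/(L·cmH2O) → 19.727 J/min.

19.7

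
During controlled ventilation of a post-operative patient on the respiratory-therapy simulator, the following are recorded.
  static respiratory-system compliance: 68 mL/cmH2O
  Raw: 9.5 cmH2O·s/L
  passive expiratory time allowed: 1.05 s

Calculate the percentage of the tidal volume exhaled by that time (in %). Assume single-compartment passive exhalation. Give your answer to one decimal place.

80.3

τ = R × C = 9.5 × 68 mL/cmH2O = 9.5 × 0.068 L/cmH2O = 0.646 s.
Passive exhalation: V(t)/V₀ = e^(−t/τ) = e^(−1.05/0.646) = 0.1968.
Fraction exhaled = 1 − 0.1968 = 0.8032 → 80.32%.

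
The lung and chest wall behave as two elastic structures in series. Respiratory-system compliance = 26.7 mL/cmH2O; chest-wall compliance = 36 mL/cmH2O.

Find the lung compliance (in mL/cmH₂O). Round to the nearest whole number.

1/CL = 1/Crs − 1/Ccw.
1/CL = 1/26.7 − 1/36 = 0.009675.
CL = 103.36 mL/cmH2O.

103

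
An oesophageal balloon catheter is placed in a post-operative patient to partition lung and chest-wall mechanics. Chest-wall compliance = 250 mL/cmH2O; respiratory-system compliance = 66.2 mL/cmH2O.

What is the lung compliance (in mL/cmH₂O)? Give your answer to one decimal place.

90.0

1/CL = 1/Crs − 1/Ccw.
1/CL = 1/66.2 − 1/250 = 0.01111.
CL = 90.009 mL/cmH2O.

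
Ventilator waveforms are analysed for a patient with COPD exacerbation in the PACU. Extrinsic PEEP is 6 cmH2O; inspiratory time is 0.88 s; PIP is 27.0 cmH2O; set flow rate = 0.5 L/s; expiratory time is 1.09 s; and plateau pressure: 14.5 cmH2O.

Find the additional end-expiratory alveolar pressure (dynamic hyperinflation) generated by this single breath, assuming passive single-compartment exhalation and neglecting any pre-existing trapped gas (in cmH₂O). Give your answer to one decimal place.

3.7

Vt = flow × Ti = 0.5 L/s × 0.88 s × 1000 mL/L = 440.0 mL.
R = (PIP − Pplat)/V̇ = (27.0 − 14.5) / 0.5 = 12.5/0.5 = 25.0 cmH2O·s/L.
C = Vt/(Pplat − PEEP) = 440.0 / (14.5 − 6) = 440.0/8.5 = 51.765 mL/cmH2O.
τ = R × C = 25.0 × 0.05177 L/cmH2O = 1.294 s.
Fraction remaining = e^(−Te/τ) = e^(−1.09/1.294) = 0.4307; trapped volume = 440.0 × 0.4307 = 189.51 mL.
Additional alveolar pressure from trapping ≈ V_trapped / C = 189.51 / 51.765 = 3.661 cmH2O.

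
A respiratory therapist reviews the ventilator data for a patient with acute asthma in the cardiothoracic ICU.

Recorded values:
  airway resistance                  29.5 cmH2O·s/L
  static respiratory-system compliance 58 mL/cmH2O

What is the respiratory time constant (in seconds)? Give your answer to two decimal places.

1.71

τ = R × C = 29.5 × 58 mL/cmH2O = 29.5 × 0.058 L/cmH2O = 1.711 s.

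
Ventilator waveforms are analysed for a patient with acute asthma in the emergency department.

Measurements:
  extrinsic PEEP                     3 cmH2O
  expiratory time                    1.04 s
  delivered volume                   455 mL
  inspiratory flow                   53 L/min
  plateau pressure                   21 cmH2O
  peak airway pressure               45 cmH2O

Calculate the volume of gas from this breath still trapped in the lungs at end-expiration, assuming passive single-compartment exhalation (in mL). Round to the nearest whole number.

100

Flow: 53 L/min ÷ 60 = 0.8833 L/s.
R = (PIP − Pplat)/V̇ = (45 − 21) / 0.8833 = 24.0/0.8833 = 27.171 cmH2O·s/L.
C = Vt/(Pplat − PEEP) = 455.0 / (21 − 3) = 455.0/18.0 = 25.278 mL/cmH2O.
τ = R × C = 27.171 × 0.02528 L/cmH2O = 0.6869 s.
Fraction remaining = e^(−Te/τ) = e^(−1.04/0.6869) = 0.22.
Trapped volume = 455.0 × 0.22 = 100.1 mL.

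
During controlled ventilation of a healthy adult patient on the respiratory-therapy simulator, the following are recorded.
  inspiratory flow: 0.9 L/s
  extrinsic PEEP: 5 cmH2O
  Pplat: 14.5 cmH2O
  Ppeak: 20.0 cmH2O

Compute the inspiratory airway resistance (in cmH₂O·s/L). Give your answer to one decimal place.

Raw = (PIP − Pplat) / flow = (20.0 − 14.5) / 0.9 = 5.5 / 0.9 = 6.111 cmH2O·s/L.

6.1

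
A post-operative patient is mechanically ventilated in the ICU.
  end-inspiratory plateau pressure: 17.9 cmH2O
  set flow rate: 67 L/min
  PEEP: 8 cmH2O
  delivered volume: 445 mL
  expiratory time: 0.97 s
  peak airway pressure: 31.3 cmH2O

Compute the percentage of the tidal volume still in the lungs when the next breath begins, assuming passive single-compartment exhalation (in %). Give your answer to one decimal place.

16.6

Flow: 67 L/min ÷ 60 = 1.1167 L/s.
R = (PIP − Pplat)/V̇ = (31.3 − 17.9) / 1.1167 = 13.4/1.1167 = 12.0 cmH2O·s/L.
C = Vt/(Pplat − PEEP) = 445.0 / (17.9 − 8) = 445.0/9.9 = 44.949 mL/cmH2O.
τ = R × C = 12.0 × 0.04495 L/cmH2O = 0.5394 s.
Fraction remaining at end-expiration = e^(−Te/τ) = e^(−0.97/0.5394) = 0.1656 → 16.56%.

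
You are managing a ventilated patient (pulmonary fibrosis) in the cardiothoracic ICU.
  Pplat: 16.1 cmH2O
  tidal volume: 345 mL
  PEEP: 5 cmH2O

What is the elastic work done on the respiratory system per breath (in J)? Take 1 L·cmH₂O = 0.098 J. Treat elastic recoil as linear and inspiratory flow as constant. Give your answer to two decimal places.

0.19

Elastic work ≈ ½ × (Pplat − PEEP) × Vt = 0.5 × (16.1 − 5) × 0.345 L = 0.5 × 11.1 × 0.345 = 1.915 L·cmH2O.
× 0.098 J/(L·cmH2O) → 0.1877 J.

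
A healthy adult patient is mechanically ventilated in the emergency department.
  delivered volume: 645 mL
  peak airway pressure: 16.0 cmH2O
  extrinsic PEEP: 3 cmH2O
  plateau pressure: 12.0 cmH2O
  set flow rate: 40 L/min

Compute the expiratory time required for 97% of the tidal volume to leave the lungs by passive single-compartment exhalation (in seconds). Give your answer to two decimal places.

Flow: 40 L/min ÷ 60 = 0.6667 L/s.
R = (PIP − Pplat)/V̇ = (16.0 − 12.0) / 0.6667 = 4.0/0.6667 = 6.0 cmH2O·s/L.
C = Vt/(Pplat − PEEP) = 645.0 / (12.0 − 3) = 645.0/9.0 = 71.667 mL/cmH2O.
τ = R × C = 6.0 × 0.07167 L/cmH2O = 0.43 s.
t = −τ·ln(1 − 0.97) = −0.43·ln(0.03) = 1.508 s.

1.51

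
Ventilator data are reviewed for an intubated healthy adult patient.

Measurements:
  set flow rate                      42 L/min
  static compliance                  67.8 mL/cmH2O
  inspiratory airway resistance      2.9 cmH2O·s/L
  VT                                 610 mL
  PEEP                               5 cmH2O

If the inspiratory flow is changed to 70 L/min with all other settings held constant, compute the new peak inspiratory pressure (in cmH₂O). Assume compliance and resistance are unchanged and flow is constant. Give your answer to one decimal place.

17.4

Flow: 42 L/min ÷ 60 = 0.7 L/s.
New flow: 70 L/min ÷ 60 = 1.1667 L/s.
PIP = Vt/C + R·V̇ + PEEP (constant-flow equation of motion).
Only the resistive term changes: ΔPIP = R × ΔV̇ = 2.9 × (1.1667 − 0.7) = 2.9 × 0.4667 = 1.353 cmH2O.
Original PIP = 610/67.8 + 2.9×0.7 + 5 = 16.027 cmH2O; new PIP = 16.027 + (1.353) = 17.38 cmH2O.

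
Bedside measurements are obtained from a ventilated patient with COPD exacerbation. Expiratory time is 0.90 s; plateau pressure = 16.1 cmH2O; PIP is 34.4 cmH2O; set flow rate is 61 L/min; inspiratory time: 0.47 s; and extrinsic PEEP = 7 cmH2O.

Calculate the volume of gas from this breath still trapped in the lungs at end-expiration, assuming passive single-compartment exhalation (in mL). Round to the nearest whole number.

Flow: 61 L/min ÷ 60 = 1.0167 L/s.
Vt = flow × Ti = 1.0167 L/s × 0.47 s × 1000 mL/L = 477.85 mL.
R = (PIP − Pplat)/V̇ = (34.4 − 16.1) / 1.0167 = 18.3/1.0167 = 17.999 cmH2O·s/L.
C = Vt/(Pplat − PEEP) = 477.85 / (16.1 − 7) = 477.85/9.1 = 52.511 mL/cmH2O.
τ = R × C = 17.999 × 0.05251 L/cmH2O = 0.9451 s.
Fraction remaining = e^(−Te/τ) = e^(−0.90/0.9451) = 0.3859.
Trapped volume = 477.85 × 0.3859 = 184.4 mL.

184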